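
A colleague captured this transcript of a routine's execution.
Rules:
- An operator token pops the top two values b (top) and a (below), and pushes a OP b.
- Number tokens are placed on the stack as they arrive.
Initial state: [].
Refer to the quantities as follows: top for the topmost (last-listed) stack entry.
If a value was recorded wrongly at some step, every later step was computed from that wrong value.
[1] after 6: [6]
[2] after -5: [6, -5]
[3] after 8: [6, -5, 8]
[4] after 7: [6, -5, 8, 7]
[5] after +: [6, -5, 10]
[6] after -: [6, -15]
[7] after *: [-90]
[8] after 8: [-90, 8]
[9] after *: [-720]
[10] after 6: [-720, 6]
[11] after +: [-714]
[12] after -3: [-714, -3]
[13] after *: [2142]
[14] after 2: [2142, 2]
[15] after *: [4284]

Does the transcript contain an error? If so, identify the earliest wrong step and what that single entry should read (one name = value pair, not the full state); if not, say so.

Recomputing the run from the initial state:
step 1: [6]
step 2: [6, -5]
step 3: [6, -5, 8]
step 4: [6, -5, 8, 7]
step 5: [6, -5, 15]
step 6: [6, -20]
step 7: [-120]
step 8: [-120, 8]
step 9: [-960]
step 10: [-960, 6]
step 11: [-954]
step 12: [-954, -3]
step 13: [2862]
step 14: [2862, 2]
step 15: [5724]
The first disagreement with the transcript is at step 5, where the value should be top = 15.

step 5, top = 15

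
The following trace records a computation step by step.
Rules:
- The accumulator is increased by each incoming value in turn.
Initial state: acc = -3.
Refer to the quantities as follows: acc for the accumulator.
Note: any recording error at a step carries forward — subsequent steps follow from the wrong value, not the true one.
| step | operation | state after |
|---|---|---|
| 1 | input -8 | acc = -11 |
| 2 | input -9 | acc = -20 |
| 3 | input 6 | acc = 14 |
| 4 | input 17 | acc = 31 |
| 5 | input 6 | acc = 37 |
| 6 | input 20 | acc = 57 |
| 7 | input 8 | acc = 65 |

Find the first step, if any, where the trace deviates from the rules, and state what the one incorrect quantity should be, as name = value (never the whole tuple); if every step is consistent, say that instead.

Recomputing the run from the initial state:
step 1: acc = -11
step 2: acc = -20
step 3: acc = -14
step 4: acc = 3
step 5: acc = 9
step 6: acc = 29
step 7: acc = 37
The first disagreement with the trace is at step 3, where the value should be acc = -14.

step 3, acc = -14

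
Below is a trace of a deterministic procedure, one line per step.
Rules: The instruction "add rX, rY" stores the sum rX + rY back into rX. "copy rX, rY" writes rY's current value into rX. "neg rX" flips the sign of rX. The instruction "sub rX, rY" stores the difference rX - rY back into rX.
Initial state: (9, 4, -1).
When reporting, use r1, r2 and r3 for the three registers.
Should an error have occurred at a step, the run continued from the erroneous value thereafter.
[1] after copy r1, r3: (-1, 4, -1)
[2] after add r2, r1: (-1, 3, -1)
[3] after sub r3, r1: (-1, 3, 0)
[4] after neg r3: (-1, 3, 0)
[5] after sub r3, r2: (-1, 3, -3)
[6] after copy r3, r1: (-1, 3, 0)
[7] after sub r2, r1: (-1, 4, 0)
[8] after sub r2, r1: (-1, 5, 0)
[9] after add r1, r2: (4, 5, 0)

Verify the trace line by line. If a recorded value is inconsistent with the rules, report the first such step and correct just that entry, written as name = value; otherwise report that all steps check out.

step 6, r3 = -1

step 1: r1 = -1 -> confirmed correct
step 2: r2 = 4 + -1 = 3 -> in agreement
step 3: r3 = -1 - -1 = 0 -> exactly as logged
step 4: r3 = -(0) = 0 -> in agreement
step 5: r3 = 0 - 3 = -3 -> same as recorded
step 6: r3 = -1 -> this is not what the trace shows
First deviation found at step 6; the corrected entry is r3 = -1.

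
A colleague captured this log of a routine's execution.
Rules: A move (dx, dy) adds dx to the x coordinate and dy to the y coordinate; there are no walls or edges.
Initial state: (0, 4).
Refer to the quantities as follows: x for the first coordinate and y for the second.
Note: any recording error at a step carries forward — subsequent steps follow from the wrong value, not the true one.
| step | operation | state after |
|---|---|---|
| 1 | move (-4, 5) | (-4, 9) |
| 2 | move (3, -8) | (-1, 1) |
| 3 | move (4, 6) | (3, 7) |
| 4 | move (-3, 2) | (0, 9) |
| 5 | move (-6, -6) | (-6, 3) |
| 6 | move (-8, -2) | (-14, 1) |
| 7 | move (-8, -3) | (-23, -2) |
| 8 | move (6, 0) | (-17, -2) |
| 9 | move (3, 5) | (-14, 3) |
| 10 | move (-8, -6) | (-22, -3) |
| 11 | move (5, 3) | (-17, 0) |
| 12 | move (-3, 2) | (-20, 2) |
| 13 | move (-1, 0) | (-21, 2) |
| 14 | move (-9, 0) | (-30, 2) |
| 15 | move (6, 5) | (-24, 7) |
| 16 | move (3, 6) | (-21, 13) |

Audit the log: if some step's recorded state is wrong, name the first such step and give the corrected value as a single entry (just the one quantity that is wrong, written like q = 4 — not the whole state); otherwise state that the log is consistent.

step 7, x = -22

Step 1: x = 0 + (-4) = -4, y = 4 + (5) = 9 — consistent with the log.
Step 2: x = -4 + (3) = -1, y = 9 + (-8) = 1 — consistent with the log.
Step 3: x = -1 + (4) = 3, y = 1 + (6) = 7 — verified.
Step 4: x = 3 + (-3) = 0, y = 7 + (2) = 9 — no discrepancy.
Step 5: x = 0 + (-6) = -6, y = 9 + (-6) = 3 — same as recorded.
Step 6: x = -6 + (-8) = -14, y = 3 + (-2) = 1 — in agreement.
Step 7: x = -14 + (-8) = -22, y = 1 + (-3) = -2 — a discrepancy with the log.
Conclusion: step 7 carries the first error; the entry should be x = -22.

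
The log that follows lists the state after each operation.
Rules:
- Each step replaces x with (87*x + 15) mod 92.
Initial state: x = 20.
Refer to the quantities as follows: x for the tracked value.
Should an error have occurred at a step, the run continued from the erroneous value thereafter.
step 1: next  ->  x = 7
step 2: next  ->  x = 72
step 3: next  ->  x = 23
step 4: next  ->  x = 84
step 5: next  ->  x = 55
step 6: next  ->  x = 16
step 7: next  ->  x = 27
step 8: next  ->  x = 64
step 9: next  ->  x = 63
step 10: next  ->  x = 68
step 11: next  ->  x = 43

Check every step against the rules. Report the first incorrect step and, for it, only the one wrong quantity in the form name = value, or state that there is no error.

step 1: x = (87*20 + 15) mod 92 = 7 -> checks out
step 2: x = (87*7 + 15) mod 92 = 72 -> verified
step 3: x = (87*72 + 15) mod 92 = 23 -> confirmed correct
step 4: x = (87*23 + 15) mod 92 = 84 -> confirmed correct
step 5: x = (87*84 + 15) mod 92 = 55 -> checks out
step 6: x = (87*55 + 15) mod 92 = 16 -> in agreement
step 7: x = (87*16 + 15) mod 92 = 27 -> verified
step 8: x = (87*27 + 15) mod 92 = 64 -> consistent with the log
step 9: x = (87*64 + 15) mod 92 = 63 -> in agreement
step 10: x = (87*63 + 15) mod 92 = 68 -> in agreement
step 11: x = (87*68 + 15) mod 92 = 43 -> in agreement
All entries verified; no error found.

no error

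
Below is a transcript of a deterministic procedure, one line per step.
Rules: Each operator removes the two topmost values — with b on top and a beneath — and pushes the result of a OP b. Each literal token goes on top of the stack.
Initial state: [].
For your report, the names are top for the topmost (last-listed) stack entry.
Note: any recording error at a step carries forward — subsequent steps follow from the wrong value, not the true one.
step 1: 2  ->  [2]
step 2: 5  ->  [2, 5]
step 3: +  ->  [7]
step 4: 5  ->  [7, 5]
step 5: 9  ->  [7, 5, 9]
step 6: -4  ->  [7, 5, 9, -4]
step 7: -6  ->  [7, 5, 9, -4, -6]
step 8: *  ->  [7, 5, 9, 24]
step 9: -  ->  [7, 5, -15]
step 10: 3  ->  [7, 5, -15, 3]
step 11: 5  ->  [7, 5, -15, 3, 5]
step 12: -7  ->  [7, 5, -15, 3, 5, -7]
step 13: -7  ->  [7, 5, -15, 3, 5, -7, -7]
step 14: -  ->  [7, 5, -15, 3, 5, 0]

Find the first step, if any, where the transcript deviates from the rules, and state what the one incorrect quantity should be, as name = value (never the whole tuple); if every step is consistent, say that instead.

no error

Recomputing the run from the initial state:
step 1: [2]
step 2: [2, 5]
step 3: [7]
step 4: [7, 5]
step 5: [7, 5, 9]
step 6: [7, 5, 9, -4]
step 7: [7, 5, 9, -4, -6]
step 8: [7, 5, 9, 24]
step 9: [7, 5, -15]
step 10: [7, 5, -15, 3]
step 11: [7, 5, -15, 3, 5]
step 12: [7, 5, -15, 3, 5, -7]
step 13: [7, 5, -15, 3, 5, -7, -7]
step 14: [7, 5, -15, 3, 5, 0]
This matches the transcript at every step.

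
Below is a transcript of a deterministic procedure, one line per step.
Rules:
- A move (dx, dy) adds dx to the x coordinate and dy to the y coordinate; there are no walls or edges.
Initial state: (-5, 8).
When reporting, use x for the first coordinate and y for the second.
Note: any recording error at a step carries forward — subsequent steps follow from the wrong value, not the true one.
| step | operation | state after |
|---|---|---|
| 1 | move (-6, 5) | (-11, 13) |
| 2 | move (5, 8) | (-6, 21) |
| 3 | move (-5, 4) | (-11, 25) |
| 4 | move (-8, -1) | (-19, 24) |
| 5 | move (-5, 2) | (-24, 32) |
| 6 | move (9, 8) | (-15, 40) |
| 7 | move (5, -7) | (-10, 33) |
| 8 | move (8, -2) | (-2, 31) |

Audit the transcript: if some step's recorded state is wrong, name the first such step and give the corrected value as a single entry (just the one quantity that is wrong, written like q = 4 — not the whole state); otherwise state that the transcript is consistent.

step 5, y = 26

step 1: x = -5 + (-6) = -11, y = 8 + (5) = 13 -> exactly as logged
step 2: x = -11 + (5) = -6, y = 13 + (8) = 21 -> confirmed correct
step 3: x = -6 + (-5) = -11, y = 21 + (4) = 25 -> in agreement
step 4: x = -11 + (-8) = -19, y = 25 + (-1) = 24 -> agrees with the transcript
step 5: x = -19 + (-5) = -24, y = 24 + (2) = 26 -> first mismatch against the transcript
Conclusion: step 5 carries the first error; the entry should be y = 26.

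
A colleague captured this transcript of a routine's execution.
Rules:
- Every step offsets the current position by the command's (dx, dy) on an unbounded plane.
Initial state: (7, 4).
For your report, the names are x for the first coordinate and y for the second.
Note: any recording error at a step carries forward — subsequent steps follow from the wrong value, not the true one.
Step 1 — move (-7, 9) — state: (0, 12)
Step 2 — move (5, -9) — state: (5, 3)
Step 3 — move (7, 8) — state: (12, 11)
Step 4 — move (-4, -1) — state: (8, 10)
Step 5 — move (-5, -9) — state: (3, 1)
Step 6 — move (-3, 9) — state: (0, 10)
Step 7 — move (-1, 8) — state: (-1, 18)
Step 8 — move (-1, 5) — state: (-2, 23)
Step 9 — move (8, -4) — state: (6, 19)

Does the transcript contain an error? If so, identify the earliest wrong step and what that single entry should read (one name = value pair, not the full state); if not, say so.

step 1, y = 13

Recomputing the run from the initial state:
step 1: x = 0, y = 13
step 2: x = 5, y = 4
step 3: x = 12, y = 12
step 4: x = 8, y = 11
step 5: x = 3, y = 2
step 6: x = 0, y = 11
step 7: x = -1, y = 19
step 8: x = -2, y = 24
step 9: x = 6, y = 20
The first disagreement with the transcript is at step 1, where the value should be y = 13.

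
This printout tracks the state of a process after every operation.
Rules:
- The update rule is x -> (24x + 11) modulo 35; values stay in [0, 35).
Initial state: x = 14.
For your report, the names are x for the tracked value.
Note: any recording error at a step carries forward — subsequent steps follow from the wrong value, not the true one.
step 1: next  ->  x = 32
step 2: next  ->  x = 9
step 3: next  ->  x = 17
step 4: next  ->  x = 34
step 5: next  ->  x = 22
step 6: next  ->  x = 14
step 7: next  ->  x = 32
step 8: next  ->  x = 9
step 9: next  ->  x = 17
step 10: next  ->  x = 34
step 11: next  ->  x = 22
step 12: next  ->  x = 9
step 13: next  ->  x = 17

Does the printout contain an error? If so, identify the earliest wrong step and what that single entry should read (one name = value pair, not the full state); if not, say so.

step 12, x = 14

Recomputing the run from the initial state:
step 1: x = 32
step 2: x = 9
step 3: x = 17
step 4: x = 34
step 5: x = 22
step 6: x = 14
step 7: x = 32
step 8: x = 9
step 9: x = 17
step 10: x = 34
step 11: x = 22
step 12: x = 14
step 13: x = 32
The first disagreement with the printout is at step 12, where the value should be x = 14.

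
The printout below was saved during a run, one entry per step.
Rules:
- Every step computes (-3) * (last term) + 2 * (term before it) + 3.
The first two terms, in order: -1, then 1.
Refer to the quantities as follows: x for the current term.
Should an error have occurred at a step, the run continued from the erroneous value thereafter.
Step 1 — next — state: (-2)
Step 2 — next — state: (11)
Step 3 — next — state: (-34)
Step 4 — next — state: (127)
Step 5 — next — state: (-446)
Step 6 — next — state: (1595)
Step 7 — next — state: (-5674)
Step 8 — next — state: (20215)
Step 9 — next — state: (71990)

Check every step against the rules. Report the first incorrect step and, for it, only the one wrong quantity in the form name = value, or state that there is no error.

step 9, x = -71990

1. x = -3*(1) + (2)*(-1) + (3) = -2 (agrees with the printout)
2. x = -3*(-2) + (2)*(1) + (3) = 11 (exactly as logged)
3. x = -3*(11) + (2)*(-2) + (3) = -34 (matches)
4. x = -3*(-34) + (2)*(11) + (3) = 127 (checks out)
5. x = -3*(127) + (2)*(-34) + (3) = -446 (checks out)
6. x = -3*(-446) + (2)*(127) + (3) = 1595 (checks out)
7. x = -3*(1595) + (2)*(-446) + (3) = -5674 (confirmed correct)
8. x = -3*(-5674) + (2)*(1595) + (3) = 20215 (no discrepancy)
9. x = -3*(20215) + (2)*(-5674) + (3) = -71990 (a discrepancy with the printout)
The earliest wrong entry is at step 9: it should read x = -71990.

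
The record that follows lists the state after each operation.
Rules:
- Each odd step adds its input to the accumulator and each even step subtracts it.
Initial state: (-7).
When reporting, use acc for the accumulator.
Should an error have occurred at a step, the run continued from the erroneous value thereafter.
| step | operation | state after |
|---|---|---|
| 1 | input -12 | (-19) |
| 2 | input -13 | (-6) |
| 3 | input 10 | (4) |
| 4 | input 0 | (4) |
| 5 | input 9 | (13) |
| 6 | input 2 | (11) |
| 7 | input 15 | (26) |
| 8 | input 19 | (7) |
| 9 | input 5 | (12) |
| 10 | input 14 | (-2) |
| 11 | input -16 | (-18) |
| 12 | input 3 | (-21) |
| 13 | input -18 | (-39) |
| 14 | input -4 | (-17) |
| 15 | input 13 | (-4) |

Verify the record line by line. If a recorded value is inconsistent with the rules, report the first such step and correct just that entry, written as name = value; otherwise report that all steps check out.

1. acc = -7 + -12 = -19 (checks out)
2. acc = -19 - -13 = -6 (consistent with the record)
3. acc = -6 + 10 = 4 (agrees with the record)
4. acc = 4 - 0 = 4 (confirmed correct)
5. acc = 4 + 9 = 13 (confirmed correct)
6. acc = 13 - 2 = 11 (in agreement)
7. acc = 11 + 15 = 26 (verified)
8. acc = 26 - 19 = 7 (matches)
9. acc = 7 + 5 = 12 (agrees with the record)
10. acc = 12 - 14 = -2 (no discrepancy)
11. acc = -2 + -16 = -18 (consistent with the record)
12. acc = -18 - 3 = -21 (exactly as logged)
13. acc = -21 + -18 = -39 (no discrepancy)
14. acc = -39 - -4 = -35 (a discrepancy with the record)
Conclusion: step 14 carries the first error; the entry should be acc = -35.

step 14, acc = -35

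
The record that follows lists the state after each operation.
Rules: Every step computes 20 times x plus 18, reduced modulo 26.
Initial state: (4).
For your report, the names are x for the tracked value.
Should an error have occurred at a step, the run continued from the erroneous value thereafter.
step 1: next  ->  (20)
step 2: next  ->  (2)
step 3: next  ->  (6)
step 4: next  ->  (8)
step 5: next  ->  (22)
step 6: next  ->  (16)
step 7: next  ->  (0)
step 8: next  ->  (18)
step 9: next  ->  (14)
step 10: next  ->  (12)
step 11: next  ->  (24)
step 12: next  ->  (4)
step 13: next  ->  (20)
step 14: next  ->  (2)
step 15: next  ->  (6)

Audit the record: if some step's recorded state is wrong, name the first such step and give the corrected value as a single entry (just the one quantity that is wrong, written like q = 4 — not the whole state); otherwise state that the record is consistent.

Step 1: x = (20*4 + 18) mod 26 = 20 — same as recorded.
Step 2: x = (20*20 + 18) mod 26 = 2 — exactly as logged.
Step 3: x = (20*2 + 18) mod 26 = 6 — same as recorded.
Step 4: x = (20*6 + 18) mod 26 = 8 — matches.
Step 5: x = (20*8 + 18) mod 26 = 22 — consistent with the record.
Step 6: x = (20*22 + 18) mod 26 = 16 — no discrepancy.
Step 7: x = (20*16 + 18) mod 26 = 0 — matches.
Step 8: x = (20*0 + 18) mod 26 = 18 — matches.
Step 9: x = (20*18 + 18) mod 26 = 14 — no discrepancy.
Step 10: x = (20*14 + 18) mod 26 = 12 — confirmed correct.
Step 11: x = (20*12 + 18) mod 26 = 24 — confirmed correct.
Step 12: x = (20*24 + 18) mod 26 = 4 — exactly as logged.
Step 13: x = (20*4 + 18) mod 26 = 20 — confirmed correct.
Step 14: x = (20*20 + 18) mod 26 = 2 — no discrepancy.
Step 15: x = (20*2 + 18) mod 26 = 6 — agrees with the record.
The recomputation confirms every line.

no error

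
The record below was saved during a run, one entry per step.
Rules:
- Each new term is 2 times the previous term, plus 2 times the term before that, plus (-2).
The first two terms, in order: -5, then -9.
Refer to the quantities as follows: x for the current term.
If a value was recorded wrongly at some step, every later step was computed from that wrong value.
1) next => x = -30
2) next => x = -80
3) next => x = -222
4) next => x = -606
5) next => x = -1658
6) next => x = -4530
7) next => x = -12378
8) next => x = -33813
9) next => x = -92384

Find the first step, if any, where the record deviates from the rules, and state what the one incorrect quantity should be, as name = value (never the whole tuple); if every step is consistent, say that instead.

step 8, x = -33818

Step 1: x = 2*(-9) + (2)*(-5) + (-2) = -30 — checks out.
Step 2: x = 2*(-30) + (2)*(-9) + (-2) = -80 — checks out.
Step 3: x = 2*(-80) + (2)*(-30) + (-2) = -222 — checks out.
Step 4: x = 2*(-222) + (2)*(-80) + (-2) = -606 — exactly as logged.
Step 5: x = 2*(-606) + (2)*(-222) + (-2) = -1658 — verified.
Step 6: x = 2*(-1658) + (2)*(-606) + (-2) = -4530 — in agreement.
Step 7: x = 2*(-4530) + (2)*(-1658) + (-2) = -12378 — no discrepancy.
Step 8: x = 2*(-12378) + (2)*(-4530) + (-2) = -33818 — the recorded entry deviates here.
First deviation found at step 8; the corrected entry is x = -33818.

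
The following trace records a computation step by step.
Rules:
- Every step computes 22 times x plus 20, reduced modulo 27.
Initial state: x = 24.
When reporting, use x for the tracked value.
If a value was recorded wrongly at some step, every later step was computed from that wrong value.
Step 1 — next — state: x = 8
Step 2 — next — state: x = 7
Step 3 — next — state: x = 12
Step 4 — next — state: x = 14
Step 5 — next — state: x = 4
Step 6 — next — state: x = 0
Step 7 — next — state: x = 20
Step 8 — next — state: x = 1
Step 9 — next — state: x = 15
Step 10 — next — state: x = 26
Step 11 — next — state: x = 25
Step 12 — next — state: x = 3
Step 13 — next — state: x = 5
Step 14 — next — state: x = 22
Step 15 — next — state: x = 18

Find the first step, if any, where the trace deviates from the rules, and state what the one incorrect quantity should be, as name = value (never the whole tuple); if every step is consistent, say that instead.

Recomputing the run from the initial state:
step 1: x = 8
step 2: x = 7
step 3: x = 12
step 4: x = 14
step 5: x = 4
step 6: x = 0
step 7: x = 20
step 8: x = 1
step 9: x = 15
step 10: x = 26
step 11: x = 25
step 12: x = 3
step 13: x = 5
step 14: x = 22
step 15: x = 18
This matches the trace at every step.

no error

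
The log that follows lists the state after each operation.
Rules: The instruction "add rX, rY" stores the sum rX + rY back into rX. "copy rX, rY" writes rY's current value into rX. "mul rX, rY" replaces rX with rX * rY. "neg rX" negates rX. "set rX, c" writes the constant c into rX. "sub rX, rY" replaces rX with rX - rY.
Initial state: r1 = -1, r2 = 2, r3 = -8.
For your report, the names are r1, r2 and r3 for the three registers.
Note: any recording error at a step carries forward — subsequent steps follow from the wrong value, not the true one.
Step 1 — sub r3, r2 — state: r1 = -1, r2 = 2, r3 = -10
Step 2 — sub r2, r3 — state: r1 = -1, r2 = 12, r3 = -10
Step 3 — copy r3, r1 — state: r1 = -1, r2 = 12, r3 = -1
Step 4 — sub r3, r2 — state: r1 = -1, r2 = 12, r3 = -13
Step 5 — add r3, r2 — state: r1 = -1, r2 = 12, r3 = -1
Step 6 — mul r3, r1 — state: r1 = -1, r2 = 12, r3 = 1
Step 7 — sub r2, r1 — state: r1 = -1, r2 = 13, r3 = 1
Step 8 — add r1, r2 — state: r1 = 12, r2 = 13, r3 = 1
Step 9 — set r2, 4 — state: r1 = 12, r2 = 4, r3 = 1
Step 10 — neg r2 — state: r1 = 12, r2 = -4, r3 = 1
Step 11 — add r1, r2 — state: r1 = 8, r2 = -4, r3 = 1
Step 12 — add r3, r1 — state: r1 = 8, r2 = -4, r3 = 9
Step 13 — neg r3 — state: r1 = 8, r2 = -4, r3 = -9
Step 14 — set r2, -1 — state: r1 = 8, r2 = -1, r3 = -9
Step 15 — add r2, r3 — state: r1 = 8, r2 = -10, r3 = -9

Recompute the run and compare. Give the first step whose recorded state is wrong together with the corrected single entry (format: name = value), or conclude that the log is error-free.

1. r3 = -8 - 2 = -10 (consistent with the log)
2. r2 = 2 - -10 = 12 (checks out)
3. r3 = -1 (no discrepancy)
4. r3 = -1 - 12 = -13 (same as recorded)
5. r3 = -13 + 12 = -1 (consistent with the log)
6. r3 = -1 * -1 = 1 (consistent with the log)
7. r2 = 12 - -1 = 13 (confirmed correct)
8. r1 = -1 + 13 = 12 (no discrepancy)
9. r2 = 4 (verified)
10. r2 = -(4) = -4 (consistent with the log)
11. r1 = 12 + -4 = 8 (verified)
12. r3 = 1 + 8 = 9 (matches)
13. r3 = -(9) = -9 (verified)
14. r2 = -1 (consistent with the log)
15. r2 = -1 + -9 = -10 (in agreement)
Nothing is out of place; the run is error-free.

no error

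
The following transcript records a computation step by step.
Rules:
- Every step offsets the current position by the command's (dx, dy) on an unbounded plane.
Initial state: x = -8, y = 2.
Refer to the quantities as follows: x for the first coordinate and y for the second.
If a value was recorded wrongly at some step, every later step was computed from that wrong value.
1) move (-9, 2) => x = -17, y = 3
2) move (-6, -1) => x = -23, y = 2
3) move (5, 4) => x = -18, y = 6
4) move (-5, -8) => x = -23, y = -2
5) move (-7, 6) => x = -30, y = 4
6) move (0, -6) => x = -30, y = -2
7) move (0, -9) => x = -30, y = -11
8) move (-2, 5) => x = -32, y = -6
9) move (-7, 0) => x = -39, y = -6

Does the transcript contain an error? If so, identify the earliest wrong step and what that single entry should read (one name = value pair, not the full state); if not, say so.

Recomputing the run from the initial state:
step 1: x = -17, y = 4
step 2: x = -23, y = 3
step 3: x = -18, y = 7
step 4: x = -23, y = -1
step 5: x = -30, y = 5
step 6: x = -30, y = -1
step 7: x = -30, y = -10
step 8: x = -32, y = -5
step 9: x = -39, y = -5
The first disagreement with the transcript is at step 1, where the value should be y = 4.

step 1, y = 4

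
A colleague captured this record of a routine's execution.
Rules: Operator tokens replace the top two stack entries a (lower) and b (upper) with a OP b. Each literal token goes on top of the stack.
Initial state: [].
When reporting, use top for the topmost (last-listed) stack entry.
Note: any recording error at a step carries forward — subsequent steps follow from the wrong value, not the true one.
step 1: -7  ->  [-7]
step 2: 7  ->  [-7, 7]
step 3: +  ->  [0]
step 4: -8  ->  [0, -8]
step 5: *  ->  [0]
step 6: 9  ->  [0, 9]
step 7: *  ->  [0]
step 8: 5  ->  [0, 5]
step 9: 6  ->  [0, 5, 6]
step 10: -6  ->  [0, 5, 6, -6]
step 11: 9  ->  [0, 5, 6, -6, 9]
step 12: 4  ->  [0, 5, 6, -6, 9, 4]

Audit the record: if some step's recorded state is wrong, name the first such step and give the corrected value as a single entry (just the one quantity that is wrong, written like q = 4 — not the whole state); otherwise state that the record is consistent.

no error

Recomputing the run from the initial state:
step 1: [-7]
step 2: [-7, 7]
step 3: [0]
step 4: [0, -8]
step 5: [0]
step 6: [0, 9]
step 7: [0]
step 8: [0, 5]
step 9: [0, 5, 6]
step 10: [0, 5, 6, -6]
step 11: [0, 5, 6, -6, 9]
step 12: [0, 5, 6, -6, 9, 4]
This matches the record at every step.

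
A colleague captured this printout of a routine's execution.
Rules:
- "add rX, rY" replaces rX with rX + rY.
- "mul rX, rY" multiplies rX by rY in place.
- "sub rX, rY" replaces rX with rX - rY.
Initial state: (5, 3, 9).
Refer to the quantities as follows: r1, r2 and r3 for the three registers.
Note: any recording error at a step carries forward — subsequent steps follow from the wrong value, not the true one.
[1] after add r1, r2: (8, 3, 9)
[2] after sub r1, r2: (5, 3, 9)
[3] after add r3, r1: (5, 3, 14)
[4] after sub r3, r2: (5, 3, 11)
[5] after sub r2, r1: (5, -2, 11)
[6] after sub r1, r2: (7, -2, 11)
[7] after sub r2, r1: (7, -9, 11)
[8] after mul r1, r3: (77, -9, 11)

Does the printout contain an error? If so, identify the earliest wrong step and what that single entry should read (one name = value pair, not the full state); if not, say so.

no error

Recomputing the run from the initial state:
step 1: r1 = 8, r2 = 3, r3 = 9
step 2: r1 = 5, r2 = 3, r3 = 9
step 3: r1 = 5, r2 = 3, r3 = 14
step 4: r1 = 5, r2 = 3, r3 = 11
step 5: r1 = 5, r2 = -2, r3 = 11
step 6: r1 = 7, r2 = -2, r3 = 11
step 7: r1 = 7, r2 = -9, r3 = 11
step 8: r1 = 77, r2 = -9, r3 = 11
This matches the printout at every step.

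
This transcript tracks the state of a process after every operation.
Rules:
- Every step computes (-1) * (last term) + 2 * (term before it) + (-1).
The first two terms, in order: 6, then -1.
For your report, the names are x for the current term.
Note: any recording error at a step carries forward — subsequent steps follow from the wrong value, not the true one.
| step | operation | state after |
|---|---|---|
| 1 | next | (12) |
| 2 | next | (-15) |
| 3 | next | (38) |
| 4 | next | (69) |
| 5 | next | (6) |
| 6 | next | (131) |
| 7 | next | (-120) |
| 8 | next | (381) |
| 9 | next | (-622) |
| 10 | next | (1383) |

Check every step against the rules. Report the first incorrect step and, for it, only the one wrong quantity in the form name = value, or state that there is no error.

step 4, x = -69

Recomputing the run from the initial state:
step 1: x = 12
step 2: x = -15
step 3: x = 38
step 4: x = -69
step 5: x = 144
step 6: x = -283
step 7: x = 570
step 8: x = -1137
step 9: x = 2276
step 10: x = -4551
The first disagreement with the transcript is at step 4, where the value should be x = -69.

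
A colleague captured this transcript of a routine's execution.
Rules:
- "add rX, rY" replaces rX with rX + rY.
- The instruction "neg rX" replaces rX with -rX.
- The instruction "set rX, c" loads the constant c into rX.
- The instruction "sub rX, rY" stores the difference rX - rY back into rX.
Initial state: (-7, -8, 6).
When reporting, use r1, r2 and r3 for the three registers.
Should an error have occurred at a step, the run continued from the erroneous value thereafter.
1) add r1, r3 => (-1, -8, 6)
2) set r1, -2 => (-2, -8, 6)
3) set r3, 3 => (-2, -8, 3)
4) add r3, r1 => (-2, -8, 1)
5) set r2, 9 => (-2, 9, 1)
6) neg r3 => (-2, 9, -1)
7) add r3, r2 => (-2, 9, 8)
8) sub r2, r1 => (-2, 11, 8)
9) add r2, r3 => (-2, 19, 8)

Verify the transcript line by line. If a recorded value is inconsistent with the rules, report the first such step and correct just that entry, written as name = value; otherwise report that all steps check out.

Recomputing the run from the initial state:
step 1: r1 = -1, r2 = -8, r3 = 6
step 2: r1 = -2, r2 = -8, r3 = 6
step 3: r1 = -2, r2 = -8, r3 = 3
step 4: r1 = -2, r2 = -8, r3 = 1
step 5: r1 = -2, r2 = 9, r3 = 1
step 6: r1 = -2, r2 = 9, r3 = -1
step 7: r1 = -2, r2 = 9, r3 = 8
step 8: r1 = -2, r2 = 11, r3 = 8
step 9: r1 = -2, r2 = 19, r3 = 8
This matches the transcript at every step.

no error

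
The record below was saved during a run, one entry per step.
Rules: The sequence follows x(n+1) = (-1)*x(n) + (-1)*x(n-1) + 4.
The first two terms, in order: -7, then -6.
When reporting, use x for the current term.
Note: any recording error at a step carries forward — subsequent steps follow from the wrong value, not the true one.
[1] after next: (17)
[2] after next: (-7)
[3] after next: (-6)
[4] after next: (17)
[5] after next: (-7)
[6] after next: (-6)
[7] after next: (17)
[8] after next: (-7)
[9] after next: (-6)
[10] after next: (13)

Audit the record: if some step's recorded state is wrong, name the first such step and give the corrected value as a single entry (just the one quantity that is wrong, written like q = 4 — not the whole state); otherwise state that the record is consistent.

Recomputing the run from the initial state:
step 1: x = 17
step 2: x = -7
step 3: x = -6
step 4: x = 17
step 5: x = -7
step 6: x = -6
step 7: x = 17
step 8: x = -7
step 9: x = -6
step 10: x = 17
The first disagreement with the record is at step 10, where the value should be x = 17.

step 10, x = 17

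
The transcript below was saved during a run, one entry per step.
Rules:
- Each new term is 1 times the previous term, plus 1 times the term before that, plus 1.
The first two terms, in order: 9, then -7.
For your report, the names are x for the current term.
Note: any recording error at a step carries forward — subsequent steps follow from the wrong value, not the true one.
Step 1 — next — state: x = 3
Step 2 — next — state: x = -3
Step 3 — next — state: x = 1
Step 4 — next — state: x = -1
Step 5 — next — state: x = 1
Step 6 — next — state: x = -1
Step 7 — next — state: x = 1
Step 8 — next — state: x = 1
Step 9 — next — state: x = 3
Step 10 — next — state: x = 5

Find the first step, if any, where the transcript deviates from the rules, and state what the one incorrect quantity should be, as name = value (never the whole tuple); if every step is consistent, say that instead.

Recomputing the run from the initial state:
step 1: x = 3
step 2: x = -3
step 3: x = 1
step 4: x = -1
step 5: x = 1
step 6: x = 1
step 7: x = 3
step 8: x = 5
step 9: x = 9
step 10: x = 15
The first disagreement with the transcript is at step 6, where the value should be x = 1.

step 6, x = 1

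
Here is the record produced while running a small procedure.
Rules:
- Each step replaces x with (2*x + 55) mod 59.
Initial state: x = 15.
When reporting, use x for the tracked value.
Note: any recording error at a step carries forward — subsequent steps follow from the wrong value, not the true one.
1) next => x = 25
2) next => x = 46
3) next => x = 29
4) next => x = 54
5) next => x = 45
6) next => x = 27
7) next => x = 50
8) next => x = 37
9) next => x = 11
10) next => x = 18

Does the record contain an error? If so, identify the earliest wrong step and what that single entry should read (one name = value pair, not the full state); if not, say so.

step 1, x = 26

Recomputing the run from the initial state:
step 1: x = 26
step 2: x = 48
step 3: x = 33
step 4: x = 3
step 5: x = 2
step 6: x = 0
step 7: x = 55
step 8: x = 47
step 9: x = 31
step 10: x = 58
The first disagreement with the record is at step 1, where the value should be x = 26.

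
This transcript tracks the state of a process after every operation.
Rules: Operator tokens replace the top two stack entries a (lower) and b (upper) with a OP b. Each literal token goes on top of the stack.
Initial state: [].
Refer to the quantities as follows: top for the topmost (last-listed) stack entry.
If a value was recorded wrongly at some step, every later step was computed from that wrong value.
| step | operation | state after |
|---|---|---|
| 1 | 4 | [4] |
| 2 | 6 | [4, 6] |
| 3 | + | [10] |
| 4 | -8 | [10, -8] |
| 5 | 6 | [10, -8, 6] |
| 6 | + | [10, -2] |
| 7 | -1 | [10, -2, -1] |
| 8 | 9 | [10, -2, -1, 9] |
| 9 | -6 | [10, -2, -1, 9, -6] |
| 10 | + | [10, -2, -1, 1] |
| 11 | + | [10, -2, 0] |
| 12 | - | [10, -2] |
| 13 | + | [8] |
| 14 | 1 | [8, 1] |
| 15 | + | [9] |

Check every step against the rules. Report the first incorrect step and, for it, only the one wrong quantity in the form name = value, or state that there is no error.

step 10, top = 3

Step 1: push 4: top = 4 — consistent with the transcript.
Step 2: push 6: top = 6 — agrees with the transcript.
Step 3: 4 + 6 = 10 — checks out.
Step 4: push -8: top = -8 — checks out.
Step 5: push 6: top = 6 — verified.
Step 6: -8 + 6 = -2 — verified.
Step 7: push -1: top = -1 — matches.
Step 8: push 9: top = 9 — matches.
Step 9: push -6: top = -6 — agrees with the transcript.
Step 10: 9 + -6 = 3 — this is not what the transcript shows.
So the first discrepancy is step 10, where the right value is top = 3.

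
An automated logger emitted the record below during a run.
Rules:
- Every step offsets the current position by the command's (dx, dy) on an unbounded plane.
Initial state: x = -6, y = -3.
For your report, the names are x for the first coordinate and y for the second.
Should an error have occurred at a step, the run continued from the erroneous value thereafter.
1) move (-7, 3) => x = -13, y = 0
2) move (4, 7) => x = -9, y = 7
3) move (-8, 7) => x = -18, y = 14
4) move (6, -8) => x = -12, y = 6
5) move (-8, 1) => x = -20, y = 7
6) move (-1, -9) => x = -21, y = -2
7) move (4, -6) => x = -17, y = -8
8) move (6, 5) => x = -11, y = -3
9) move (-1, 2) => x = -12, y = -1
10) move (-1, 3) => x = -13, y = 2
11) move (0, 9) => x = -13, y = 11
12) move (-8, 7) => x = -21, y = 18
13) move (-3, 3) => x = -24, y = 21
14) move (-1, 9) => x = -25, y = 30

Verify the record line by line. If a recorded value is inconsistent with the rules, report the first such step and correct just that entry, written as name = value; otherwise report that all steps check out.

Recomputing the run from the initial state:
step 1: x = -13, y = 0
step 2: x = -9, y = 7
step 3: x = -17, y = 14
step 4: x = -11, y = 6
step 5: x = -19, y = 7
step 6: x = -20, y = -2
step 7: x = -16, y = -8
step 8: x = -10, y = -3
step 9: x = -11, y = -1
step 10: x = -12, y = 2
step 11: x = -12, y = 11
step 12: x = -20, y = 18
step 13: x = -23, y = 21
step 14: x = -24, y = 30
The first disagreement with the record is at step 3, where the value should be x = -17.

step 3, x = -17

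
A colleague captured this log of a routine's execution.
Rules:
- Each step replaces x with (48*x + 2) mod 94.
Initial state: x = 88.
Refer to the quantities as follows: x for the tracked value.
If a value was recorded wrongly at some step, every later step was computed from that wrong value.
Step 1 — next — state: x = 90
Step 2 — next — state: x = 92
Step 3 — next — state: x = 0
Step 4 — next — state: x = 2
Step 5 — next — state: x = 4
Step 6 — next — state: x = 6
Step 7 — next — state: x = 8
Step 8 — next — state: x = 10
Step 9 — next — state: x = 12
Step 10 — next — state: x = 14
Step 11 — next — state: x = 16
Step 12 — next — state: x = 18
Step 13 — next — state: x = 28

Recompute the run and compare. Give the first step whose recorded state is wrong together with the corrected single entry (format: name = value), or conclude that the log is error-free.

step 13, x = 20

step 1: x = (48*88 + 2) mod 94 = 90 -> no discrepancy
step 2: x = (48*90 + 2) mod 94 = 92 -> no discrepancy
step 3: x = (48*92 + 2) mod 94 = 0 -> exactly as logged
step 4: x = (48*0 + 2) mod 94 = 2 -> consistent with the log
step 5: x = (48*2 + 2) mod 94 = 4 -> exactly as logged
step 6: x = (48*4 + 2) mod 94 = 6 -> same as recorded
step 7: x = (48*6 + 2) mod 94 = 8 -> consistent with the log
step 8: x = (48*8 + 2) mod 94 = 10 -> confirmed correct
step 9: x = (48*10 + 2) mod 94 = 12 -> consistent with the log
step 10: x = (48*12 + 2) mod 94 = 14 -> consistent with the log
step 11: x = (48*14 + 2) mod 94 = 16 -> matches
step 12: x = (48*16 + 2) mod 94 = 18 -> matches
step 13: x = (48*18 + 2) mod 94 = 20 -> the entry is off here
Step 13 is the first one off; corrected, x = 20.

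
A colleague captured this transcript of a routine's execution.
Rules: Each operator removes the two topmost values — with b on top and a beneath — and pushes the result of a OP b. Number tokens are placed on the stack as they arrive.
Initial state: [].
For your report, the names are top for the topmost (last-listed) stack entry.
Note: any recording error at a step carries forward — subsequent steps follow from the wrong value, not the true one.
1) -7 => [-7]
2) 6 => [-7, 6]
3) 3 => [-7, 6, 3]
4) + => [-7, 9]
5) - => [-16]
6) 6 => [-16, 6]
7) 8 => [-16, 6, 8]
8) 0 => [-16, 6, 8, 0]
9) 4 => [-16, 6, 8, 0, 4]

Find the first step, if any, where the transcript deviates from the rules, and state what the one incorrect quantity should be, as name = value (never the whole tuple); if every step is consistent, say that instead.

no error

Recomputing the run from the initial state:
step 1: [-7]
step 2: [-7, 6]
step 3: [-7, 6, 3]
step 4: [-7, 9]
step 5: [-16]
step 6: [-16, 6]
step 7: [-16, 6, 8]
step 8: [-16, 6, 8, 0]
step 9: [-16, 6, 8, 0, 4]
This matches the transcript at every step.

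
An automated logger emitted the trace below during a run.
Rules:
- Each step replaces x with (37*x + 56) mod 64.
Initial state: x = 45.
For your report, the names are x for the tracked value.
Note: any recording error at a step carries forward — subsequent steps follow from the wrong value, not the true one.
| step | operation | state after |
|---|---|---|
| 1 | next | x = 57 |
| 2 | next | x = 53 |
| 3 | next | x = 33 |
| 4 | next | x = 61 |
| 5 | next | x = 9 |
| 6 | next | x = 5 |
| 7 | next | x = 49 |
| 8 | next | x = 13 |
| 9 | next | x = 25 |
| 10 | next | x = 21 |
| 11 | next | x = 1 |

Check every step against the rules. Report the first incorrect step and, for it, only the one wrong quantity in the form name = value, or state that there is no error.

no error

1. x = (37*45 + 56) mod 64 = 57 (confirmed correct)
2. x = (37*57 + 56) mod 64 = 53 (verified)
3. x = (37*53 + 56) mod 64 = 33 (checks out)
4. x = (37*33 + 56) mod 64 = 61 (agrees with the trace)
5. x = (37*61 + 56) mod 64 = 9 (no discrepancy)
6. x = (37*9 + 56) mod 64 = 5 (verified)
7. x = (37*5 + 56) mod 64 = 49 (matches)
8. x = (37*49 + 56) mod 64 = 13 (consistent with the trace)
9. x = (37*13 + 56) mod 64 = 25 (same as recorded)
10. x = (37*25 + 56) mod 64 = 21 (in agreement)
11. x = (37*21 + 56) mod 64 = 1 (checks out)
No step deviates from the rules.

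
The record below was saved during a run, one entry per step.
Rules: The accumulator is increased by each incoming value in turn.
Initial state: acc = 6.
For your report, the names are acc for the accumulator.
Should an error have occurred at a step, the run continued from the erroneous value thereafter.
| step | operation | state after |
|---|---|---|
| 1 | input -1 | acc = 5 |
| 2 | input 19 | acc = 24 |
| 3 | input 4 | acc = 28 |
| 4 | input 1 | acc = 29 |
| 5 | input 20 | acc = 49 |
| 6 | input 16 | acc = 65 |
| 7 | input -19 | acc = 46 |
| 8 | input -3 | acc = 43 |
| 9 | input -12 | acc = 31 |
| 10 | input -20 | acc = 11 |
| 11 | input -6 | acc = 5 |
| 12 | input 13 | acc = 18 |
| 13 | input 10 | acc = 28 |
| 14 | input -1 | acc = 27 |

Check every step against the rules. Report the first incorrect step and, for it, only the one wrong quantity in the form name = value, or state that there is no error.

no error

1. acc = 6 + -1 = 5 (checks out)
2. acc = 5 + 19 = 24 (confirmed correct)
3. acc = 24 + 4 = 28 (checks out)
4. acc = 28 + 1 = 29 (agrees with the record)
5. acc = 29 + 20 = 49 (confirmed correct)
6. acc = 49 + 16 = 65 (confirmed correct)
7. acc = 65 + -19 = 46 (no discrepancy)
8. acc = 46 + -3 = 43 (in agreement)
9. acc = 43 + -12 = 31 (agrees with the record)
10. acc = 31 + -20 = 11 (matches)
11. acc = 11 + -6 = 5 (checks out)
12. acc = 5 + 13 = 18 (no discrepancy)
13. acc = 18 + 10 = 28 (confirmed correct)
14. acc = 28 + -1 = 27 (matches)
All entries verified; no error found.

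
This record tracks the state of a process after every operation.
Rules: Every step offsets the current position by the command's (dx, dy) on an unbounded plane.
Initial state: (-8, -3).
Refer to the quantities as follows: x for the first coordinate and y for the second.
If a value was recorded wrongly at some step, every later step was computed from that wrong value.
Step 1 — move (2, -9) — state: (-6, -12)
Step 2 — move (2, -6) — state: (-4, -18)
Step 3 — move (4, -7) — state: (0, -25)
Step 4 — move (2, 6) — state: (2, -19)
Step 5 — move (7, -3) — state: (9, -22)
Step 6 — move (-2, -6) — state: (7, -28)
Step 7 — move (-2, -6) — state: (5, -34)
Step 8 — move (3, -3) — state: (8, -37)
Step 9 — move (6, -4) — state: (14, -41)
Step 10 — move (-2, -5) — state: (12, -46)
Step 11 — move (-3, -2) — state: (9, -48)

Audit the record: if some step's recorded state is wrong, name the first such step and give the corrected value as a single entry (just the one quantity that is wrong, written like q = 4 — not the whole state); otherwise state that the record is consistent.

Step 1: x = -8 + (2) = -6, y = -3 + (-9) = -12 — same as recorded.
Step 2: x = -6 + (2) = -4, y = -12 + (-6) = -18 — matches.
Step 3: x = -4 + (4) = 0, y = -18 + (-7) = -25 — agrees with the record.
Step 4: x = 0 + (2) = 2, y = -25 + (6) = -19 — verified.
Step 5: x = 2 + (7) = 9, y = -19 + (-3) = -22 — confirmed correct.
Step 6: x = 9 + (-2) = 7, y = -22 + (-6) = -28 — confirmed correct.
Step 7: x = 7 + (-2) = 5, y = -28 + (-6) = -34 — matches.
Step 8: x = 5 + (3) = 8, y = -34 + (-3) = -37 — verified.
Step 9: x = 8 + (6) = 14, y = -37 + (-4) = -41 — consistent with the record.
Step 10: x = 14 + (-2) = 12, y = -41 + (-5) = -46 — same as recorded.
Step 11: x = 12 + (-3) = 9, y = -46 + (-2) = -48 — no discrepancy.
The whole run recomputes cleanly — no discrepancies.

no error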